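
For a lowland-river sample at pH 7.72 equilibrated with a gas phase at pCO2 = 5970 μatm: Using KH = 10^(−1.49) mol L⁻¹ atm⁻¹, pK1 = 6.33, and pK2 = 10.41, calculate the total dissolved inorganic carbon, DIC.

[CO2*] = KH · pCO2 = 10^(−1.49) × 5970×10^-6 = 1.932×10^-4 mol/L
α₀ = 1/(1 + K1/[H⁺] + K1K2/[H⁺]²) = 1/(1 + 10^+1.39 + 10^-1.30) = 0.03907
DIC = [CO2*]/α₀ = 1.932×10^-4 / 0.03907 = 4.95 mmol/L

DIC = 4.95 mmol/L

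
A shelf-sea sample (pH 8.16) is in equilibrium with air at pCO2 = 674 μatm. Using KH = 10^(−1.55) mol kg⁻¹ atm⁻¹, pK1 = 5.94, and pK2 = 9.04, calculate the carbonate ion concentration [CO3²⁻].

[CO3²⁻] = 0.416 mmol/kg

[CO2*] = KH · pCO2 = 10^(−1.55) × 674×10^-6 = 1.900×10^-5 mol/kg
α₀ = 1/(1 + K1/[H⁺] + K1K2/[H⁺]²) = 1/(1 + 10^+2.22 + 10^+1.34) = 0.005296
DIC = [CO2*]/α₀ = 1.900×10^-5 / 0.005296 = 3.587 mmol/kg
[CO3²⁻] = α₂·DIC; α₂ = 0.1159, so [CO3²⁻] = 0.1159 × 3.587 = 0.416 mmol/kg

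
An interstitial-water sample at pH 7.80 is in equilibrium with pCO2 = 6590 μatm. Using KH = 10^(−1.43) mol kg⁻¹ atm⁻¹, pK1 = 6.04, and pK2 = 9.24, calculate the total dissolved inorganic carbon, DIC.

[CO2*] = KH · pCO2 = 10^(−1.43) × 6590×10^-6 = 2.448×10^-4 mol/kg
α₀ = 1/(1 + K1/[H⁺] + K1K2/[H⁺]²) = 1/(1 + 10^+1.76 + 10^+0.32) = 0.01649
DIC = [CO2*]/α₀ = 2.448×10^-4 / 0.01649 = 14.8 mmol/kg

DIC = 14.8 mmol/kg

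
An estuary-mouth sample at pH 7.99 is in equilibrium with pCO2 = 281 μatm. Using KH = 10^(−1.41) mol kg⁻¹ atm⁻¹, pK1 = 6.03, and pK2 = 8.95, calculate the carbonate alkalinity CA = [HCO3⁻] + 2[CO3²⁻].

CA = 1.22 mmol/kg

[CO2*] = KH · pCO2 = 10^(−1.41) × 281×10^-6 = 1.093×10^-5 mol/kg
α₀ = 1/(1 + K1/[H⁺] + K1K2/[H⁺]²) = 1/(1 + 10^+1.96 + 10^+1.00) = 0.009785
DIC = [CO2*]/α₀ = 1.093×10^-5 / 0.009785 = 1.117 mmol/kg
CA = (α₁ + 2α₂)·DIC = (0.8924 + 2×0.09785) × 1.117 = 1.22 mmol/kg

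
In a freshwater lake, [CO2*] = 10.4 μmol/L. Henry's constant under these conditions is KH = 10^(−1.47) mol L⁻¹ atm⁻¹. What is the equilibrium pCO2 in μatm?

KH = 10^(−1.47) = 3.388×10^-2 mol L⁻¹ atm⁻¹
pCO2 = [CO2*]/KH = 10.4×10^-6 / 3.388×10^-2 = 3.07×10^-4 atm = 307 μatm

pCO2 = 307 μatm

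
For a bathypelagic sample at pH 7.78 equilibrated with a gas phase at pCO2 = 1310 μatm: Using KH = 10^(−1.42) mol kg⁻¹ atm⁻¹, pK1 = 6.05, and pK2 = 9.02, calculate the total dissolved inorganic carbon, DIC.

[CO2*] = KH · pCO2 = 10^(−1.42) × 1310×10^-6 = 4.980×10^-5 mol/kg
α₀ = 1/(1 + K1/[H⁺] + K1K2/[H⁺]²) = 1/(1 + 10^+1.73 + 10^+0.49) = 0.01730
DIC = [CO2*]/α₀ = 4.980×10^-5 / 0.01730 = 2.88 mmol/kg

DIC = 2.88 mmol/kg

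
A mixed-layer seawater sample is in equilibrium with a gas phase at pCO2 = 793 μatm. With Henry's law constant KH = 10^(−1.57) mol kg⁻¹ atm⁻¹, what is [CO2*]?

[CO2*] = 21.3 μmol/kg

KH = 10^(−1.57) = 2.692×10^-2 mol kg⁻¹ atm⁻¹
[CO2*] = KH · pCO2 = 2.692×10^-2 × 793×10^-6 atm = 2.13×10^-5 mol/kg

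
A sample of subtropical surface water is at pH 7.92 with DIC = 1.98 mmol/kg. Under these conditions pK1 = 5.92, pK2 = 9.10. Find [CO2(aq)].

α₀ = 1 / (1 + K1/[H⁺] + K1K2/[H⁺]²) = 1 / (1 + 10^+2.00 + 10^+0.82)
   = 1 / (1 + 100.00 + 6.6069) = 1/107.61 = 0.009293
[CO2*] = α₀ × DIC = 0.009293 × 1.98 = 0.0184 mmol/kg = 18.4 μmol/kg

[CO2*] = 18.4 μmol/kg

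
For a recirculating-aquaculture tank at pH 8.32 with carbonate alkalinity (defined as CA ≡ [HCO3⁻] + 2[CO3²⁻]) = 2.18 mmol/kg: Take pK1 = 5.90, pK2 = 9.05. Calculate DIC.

CA = [HCO3⁻] + 2[CO3²⁻] = (α₁ + 2α₂)·DIC
At pH 8.32: [H⁺]/K1 = 10^-2.42 = 0.0038019, K2/[H⁺] = 10^-0.73 = 0.18621
α₁ = 1/(1 + 0.0038019 + 0.18621) = 1/1.1900 = 0.8403; α₂ = α₁·K2/[H⁺] = 0.1565
α₁ + 2α₂ = 1.1533
DIC = CA / (α₁ + 2α₂) = 2.18 / 1.1533 = 1.89 mmol/kg

DIC = 1.89 mmol/kg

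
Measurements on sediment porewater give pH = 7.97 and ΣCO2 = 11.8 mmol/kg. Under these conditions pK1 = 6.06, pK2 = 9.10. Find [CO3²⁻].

α₂ = 1 / (1 + [H⁺]/K2 + [H⁺]²/(K1K2)) = 1 / (1 + 10^+1.13 + 10^-0.78)
   = 1 / (1 + 13.490 + 0.16596) = 1/14.656 = 0.06823
[CO3²⁻] = α₂ × DIC = 0.06823 × 11.8 = 0.805 mmol/kg

[CO3²⁻] = 0.805 mmol/kg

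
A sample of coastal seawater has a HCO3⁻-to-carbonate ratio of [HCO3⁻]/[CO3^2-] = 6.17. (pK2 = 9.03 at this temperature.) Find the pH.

pH = 8.24

From K2 = [H⁺][CO3^2-]/[HCO3⁻]:  pH = pK2 − log₁₀([HCO3⁻]/[CO3^2-])
log₁₀(6.17) = +0.790
pH = 9.03 − (+0.790) = 8.24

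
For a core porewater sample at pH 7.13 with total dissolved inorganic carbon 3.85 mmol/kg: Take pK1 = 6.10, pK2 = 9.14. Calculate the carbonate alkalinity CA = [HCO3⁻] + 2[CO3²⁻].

CA = 3.56 mmol/kg

CA = [HCO3⁻] + 2[CO3²⁻] = (α₁ + 2α₂)·DIC
At pH 7.13: [H⁺]/K1 = 10^-1.03 = 0.093325, K2/[H⁺] = 10^-2.01 = 0.0097724
α₁ = 1/(1 + 0.093325 + 0.0097724) = 1/1.1031 = 0.9065; α₂ = α₁·K2/[H⁺] = 0.008859
α₁ + 2α₂ = 0.9243
CA = 0.9243 × 3.85 = 3.56 mmol/kg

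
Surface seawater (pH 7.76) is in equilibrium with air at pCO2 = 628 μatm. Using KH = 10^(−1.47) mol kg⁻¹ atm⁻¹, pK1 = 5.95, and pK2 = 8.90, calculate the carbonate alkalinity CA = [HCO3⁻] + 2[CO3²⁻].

[CO2*] = KH · pCO2 = 10^(−1.47) × 628×10^-6 = 2.128×10^-5 mol/kg
α₀ = 1/(1 + K1/[H⁺] + K1K2/[H⁺]²) = 1/(1 + 10^+1.81 + 10^+0.67) = 0.01424
DIC = [CO2*]/α₀ = 2.128×10^-5 / 0.01424 = 1.495 mmol/kg
CA = (α₁ + 2α₂)·DIC = (0.9192 + 2×0.06659) × 1.495 = 1.57 mmol/kg

CA = 1.57 mmol/kg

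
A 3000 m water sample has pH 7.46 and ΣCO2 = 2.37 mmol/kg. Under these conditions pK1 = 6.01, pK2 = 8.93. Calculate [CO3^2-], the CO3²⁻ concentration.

[CO3²⁻] = 0.0751 mmol/kg

α₂ = 1 / (1 + [H⁺]/K2 + [H⁺]²/(K1K2)) = 1 / (1 + 10^+1.47 + 10^+0.02)
   = 1 / (1 + 29.512 + 1.0471) = 1/31.559 = 0.03169
[CO3²⁻] = α₂ × DIC = 0.03169 × 2.37 = 0.0751 mmol/kg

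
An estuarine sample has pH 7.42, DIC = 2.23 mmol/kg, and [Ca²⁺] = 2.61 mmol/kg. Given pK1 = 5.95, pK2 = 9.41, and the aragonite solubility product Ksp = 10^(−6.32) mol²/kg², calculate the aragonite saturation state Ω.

α₂ = 1 / (1 + [H⁺]/K2 + [H⁺]²/(K1K2)) = 1 / (1 + 10^+1.99 + 10^+0.52)
   = 1 / (1 + 97.724 + 3.3113) = 1/102.04 = 0.009801
[CO3²⁻] = α₂ × DIC = 0.009801 × 2.23 = 0.02186 mmol/kg
Ksp = 10^(−6.32) = 4.786×10^-7
Ω = [Ca²⁺][CO3²⁻]/Ksp = (2.61×10^-3)(2.186×10^-5) / 4.786×10^-7 = 0.119

Ω = 0.119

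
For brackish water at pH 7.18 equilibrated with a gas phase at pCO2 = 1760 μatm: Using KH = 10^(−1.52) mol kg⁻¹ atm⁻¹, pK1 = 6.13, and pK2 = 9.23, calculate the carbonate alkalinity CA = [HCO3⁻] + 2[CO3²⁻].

CA = 0.607 mmol/kg

[CO2*] = KH · pCO2 = 10^(−1.52) × 1760×10^-6 = 5.315×10^-5 mol/kg
α₀ = 1/(1 + K1/[H⁺] + K1K2/[H⁺]²) = 1/(1 + 10^+1.05 + 10^-1.00) = 0.08117
DIC = [CO2*]/α₀ = 5.315×10^-5 / 0.08117 = 0.6548 mmol/kg
CA = (α₁ + 2α₂)·DIC = (0.9107 + 2×0.008117) × 0.6548 = 0.607 mmol/kg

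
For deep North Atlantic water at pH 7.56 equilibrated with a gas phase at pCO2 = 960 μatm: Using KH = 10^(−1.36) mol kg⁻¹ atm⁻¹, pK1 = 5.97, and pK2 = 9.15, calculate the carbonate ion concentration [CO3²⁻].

[CO2*] = KH · pCO2 = 10^(−1.36) × 960×10^-6 = 4.191×10^-5 mol/kg
α₀ = 1/(1 + K1/[H⁺] + K1K2/[H⁺]²) = 1/(1 + 10^+1.59 + 10^-0.00) = 0.02445
DIC = [CO2*]/α₀ = 4.191×10^-5 / 0.02445 = 1.714 mmol/kg
[CO3²⁻] = α₂·DIC; α₂ = 0.02445, so [CO3²⁻] = 0.02445 × 1.714 = 0.0419 mmol/kg

[CO3²⁻] = 0.0419 mmol/kg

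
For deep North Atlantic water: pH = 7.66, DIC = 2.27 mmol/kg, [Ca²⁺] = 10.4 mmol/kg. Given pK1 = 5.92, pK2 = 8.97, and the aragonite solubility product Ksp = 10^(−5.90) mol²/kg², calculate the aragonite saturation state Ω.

α₂ = 1 / (1 + [H⁺]/K2 + [H⁺]²/(K1K2)) = 1 / (1 + 10^+1.31 + 10^-0.43)
   = 1 / (1 + 20.417 + 0.37154) = 1/21.789 = 0.04589
[CO3²⁻] = α₂ × DIC = 0.04589 × 2.27 = 0.1042 mmol/kg
Ksp = 10^(−5.90) = 1.259×10^-6
Ω = [Ca²⁺][CO3²⁻]/Ksp = (10.4×10^-3)(1.042×10^-4) / 1.259×10^-6 = 0.861

Ω = 0.861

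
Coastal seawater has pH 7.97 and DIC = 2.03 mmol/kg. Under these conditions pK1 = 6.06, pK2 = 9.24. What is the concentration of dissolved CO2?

[CO2*] = 0.0234 mmol/kg

α₀ = 1 / (1 + K1/[H⁺] + K1K2/[H⁺]²) = 1 / (1 + 10^+1.91 + 10^+0.64)
   = 1 / (1 + 81.283 + 4.3652) = 1/86.648 = 0.01154
[CO2*] = α₀ × DIC = 0.01154 × 2.03 = 0.0234 mmol/kg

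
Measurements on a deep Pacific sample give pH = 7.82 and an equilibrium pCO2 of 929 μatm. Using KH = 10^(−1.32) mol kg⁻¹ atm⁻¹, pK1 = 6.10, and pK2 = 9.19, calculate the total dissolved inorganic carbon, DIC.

[CO2*] = KH · pCO2 = 10^(−1.32) × 929×10^-6 = 4.446×10^-5 mol/kg
α₀ = 1/(1 + K1/[H⁺] + K1K2/[H⁺]²) = 1/(1 + 10^+1.72 + 10^+0.35) = 0.01795
DIC = [CO2*]/α₀ = 4.446×10^-5 / 0.01795 = 2.48 mmol/kg

DIC = 2.48 mmol/kg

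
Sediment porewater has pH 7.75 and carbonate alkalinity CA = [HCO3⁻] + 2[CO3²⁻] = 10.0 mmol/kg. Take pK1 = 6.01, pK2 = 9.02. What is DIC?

DIC = 9.68 mmol/kg

CA = [HCO3⁻] + 2[CO3²⁻] = (α₁ + 2α₂)·DIC
At pH 7.75: [H⁺]/K1 = 10^-1.74 = 0.018197, K2/[H⁺] = 10^-1.27 = 0.053703
α₁ = 1/(1 + 0.018197 + 0.053703) = 1/1.0719 = 0.9329; α₂ = α₁·K2/[H⁺] = 0.05010
α₁ + 2α₂ = 1.0331
DIC = CA / (α₁ + 2α₂) = 10.0 / 1.0331 = 9.68 mmol/kg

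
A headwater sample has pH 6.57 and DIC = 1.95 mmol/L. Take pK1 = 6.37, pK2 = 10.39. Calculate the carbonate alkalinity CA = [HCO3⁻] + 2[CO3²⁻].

CA = 1.20 mmol/L

CA = [HCO3⁻] + 2[CO3²⁻] = (α₁ + 2α₂)·DIC
At pH 6.57: [H⁺]/K1 = 10^-0.20 = 0.63096, K2/[H⁺] = 10^-3.82 = 0.00015136
α₁ = 1/(1 + 0.63096 + 0.00015136) = 1/1.6311 = 0.6131; α₂ = α₁·K2/[H⁺] = 9.279×10^-5
α₁ + 2α₂ = 0.6133
CA = 0.6133 × 1.95 = 1.20 mmol/L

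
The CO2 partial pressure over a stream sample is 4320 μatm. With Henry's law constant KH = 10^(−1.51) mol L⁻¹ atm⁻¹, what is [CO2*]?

KH = 10^(−1.51) = 3.090×10^-2 mol L⁻¹ atm⁻¹
[CO2*] = KH · pCO2 = 3.090×10^-2 × 4320×10^-6 atm = 1.34×10^-4 mol/L

[CO2*] = 134 μmol/L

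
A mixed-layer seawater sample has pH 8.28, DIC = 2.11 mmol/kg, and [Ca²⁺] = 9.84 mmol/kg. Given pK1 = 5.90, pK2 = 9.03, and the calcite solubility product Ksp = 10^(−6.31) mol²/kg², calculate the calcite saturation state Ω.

α₂ = 1 / (1 + [H⁺]/K2 + [H⁺]²/(K1K2)) = 1 / (1 + 10^+0.75 + 10^-1.63)
   = 1 / (1 + 5.6234 + 0.023442) = 1/6.6469 = 0.1504
[CO3²⁻] = α₂ × DIC = 0.1504 × 2.11 = 0.3174 mmol/kg
Ksp = 10^(−6.31) = 4.898×10^-7
Ω = [Ca²⁺][CO3²⁻]/Ksp = (9.84×10^-3)(3.174×10^-4) / 4.898×10^-7 = 6.38

Ω = 6.38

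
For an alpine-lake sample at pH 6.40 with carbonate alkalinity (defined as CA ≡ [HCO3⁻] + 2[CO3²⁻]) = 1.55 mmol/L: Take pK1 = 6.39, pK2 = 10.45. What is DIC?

DIC = 3.06 mmol/L

CA = [HCO3⁻] + 2[CO3²⁻] = (α₁ + 2α₂)·DIC
At pH 6.40: [H⁺]/K1 = 10^-0.01 = 0.97724, K2/[H⁺] = 10^-4.05 = 8.9125×10^-5
α₁ = 1/(1 + 0.97724 + 8.9125×10^-5) = 1/1.9773 = 0.5057; α₂ = α₁·K2/[H⁺] = 4.507×10^-5
α₁ + 2α₂ = 0.5058
DIC = CA / (α₁ + 2α₂) = 1.55 / 0.5058 = 3.06 mmol/L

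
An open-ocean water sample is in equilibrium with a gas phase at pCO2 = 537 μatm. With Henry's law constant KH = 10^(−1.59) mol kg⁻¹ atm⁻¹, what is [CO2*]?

KH = 10^(−1.59) = 2.570×10^-2 mol kg⁻¹ atm⁻¹
[CO2*] = KH · pCO2 = 2.570×10^-2 × 537×10^-6 atm = 1.38×10^-5 mol/kg

[CO2*] = 13.8 μmol/kg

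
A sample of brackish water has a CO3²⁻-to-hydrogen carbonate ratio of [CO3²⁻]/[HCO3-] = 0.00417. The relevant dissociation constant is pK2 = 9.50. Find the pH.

pH = 7.12

From K2 = [H⁺][CO3²⁻]/[HCO3-]:  pH = pK2 + log₁₀([CO3²⁻]/[HCO3-])
log₁₀(0.00417) = -2.380
pH = 9.50 + (-2.380) = 7.12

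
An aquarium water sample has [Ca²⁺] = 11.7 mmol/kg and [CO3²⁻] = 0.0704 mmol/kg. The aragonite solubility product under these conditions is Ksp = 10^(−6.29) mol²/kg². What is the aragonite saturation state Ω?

Ω = 1.61

Ksp = 10^(−6.29) = 5.129×10^-7
Ω = [Ca²⁺][CO3²⁻]/Ksp = (11.7×10^-3)(0.0704×10^-3) / 5.129×10^-7 = 1.61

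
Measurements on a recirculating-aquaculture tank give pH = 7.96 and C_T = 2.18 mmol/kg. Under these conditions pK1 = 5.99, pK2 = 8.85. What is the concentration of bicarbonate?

α₁ = 1 / (1 + [H⁺]/K1 + K2/[H⁺]) = 1 / (1 + 10^-1.97 + 10^-0.89)
   = 1 / (1 + 0.010715 + 0.12882) = 1/1.1395 = 0.8775
[HCO3⁻] = α₁ × DIC = 0.8775 × 2.18 = 1.91 mmol/kg

[HCO3⁻] = 1.91 mmol/kg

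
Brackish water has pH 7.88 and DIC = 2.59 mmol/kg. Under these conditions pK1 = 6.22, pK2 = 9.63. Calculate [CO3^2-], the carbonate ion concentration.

[CO3²⁻] = 0.0443 mmol/kg

α₂ = 1 / (1 + [H⁺]/K2 + [H⁺]²/(K1K2)) = 1 / (1 + 10^+1.75 + 10^+0.09)
   = 1 / (1 + 56.234 + 1.2303) = 1/58.464 = 0.01710
[CO3²⁻] = α₂ × DIC = 0.01710 × 2.59 = 0.0443 mmol/kg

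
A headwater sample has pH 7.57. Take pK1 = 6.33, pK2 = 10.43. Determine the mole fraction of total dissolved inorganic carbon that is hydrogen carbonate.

α₁ = 0.944

α₁ = 1 / (1 + [H⁺]/K1 + K2/[H⁺]) = 1 / (1 + 10^-1.24 + 10^-2.86)
   = 1 / (1 + 0.057544 + 0.0013804) = 1/1.0589 = 0.9444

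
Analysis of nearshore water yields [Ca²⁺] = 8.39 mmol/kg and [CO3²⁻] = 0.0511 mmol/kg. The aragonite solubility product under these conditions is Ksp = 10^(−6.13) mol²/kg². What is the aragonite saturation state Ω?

Ω = 0.578

Ksp = 10^(−6.13) = 7.413×10^-7
Ω = [Ca²⁺][CO3²⁻]/Ksp = (8.39×10^-3)(0.0511×10^-3) / 7.413×10^-7 = 0.578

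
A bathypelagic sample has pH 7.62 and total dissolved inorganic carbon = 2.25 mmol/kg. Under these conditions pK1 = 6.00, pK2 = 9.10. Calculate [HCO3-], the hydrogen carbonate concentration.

[HCO3⁻] = 2.13 mmol/kg

α₁ = 1 / (1 + [H⁺]/K1 + K2/[H⁺]) = 1 / (1 + 10^-1.62 + 10^-1.48)
   = 1 / (1 + 0.023988 + 0.033113) = 1/1.0571 = 0.9460
[HCO3⁻] = α₁ × DIC = 0.9460 × 2.25 = 2.13 mmol/kg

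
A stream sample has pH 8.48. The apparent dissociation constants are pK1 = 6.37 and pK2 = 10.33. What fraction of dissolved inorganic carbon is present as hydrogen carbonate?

α₁ = 0.979

α₁ = 1 / (1 + [H⁺]/K1 + K2/[H⁺]) = 1 / (1 + 10^-2.11 + 10^-1.85)
   = 1 / (1 + 0.0077625 + 0.014125) = 1/1.0219 = 0.9786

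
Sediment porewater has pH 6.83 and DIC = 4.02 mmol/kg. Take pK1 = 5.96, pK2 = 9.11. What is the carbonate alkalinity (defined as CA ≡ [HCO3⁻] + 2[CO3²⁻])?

CA = [HCO3⁻] + 2[CO3²⁻] = (α₁ + 2α₂)·DIC
At pH 6.83: [H⁺]/K1 = 10^-0.87 = 0.13490, K2/[H⁺] = 10^-2.28 = 0.0052481
α₁ = 1/(1 + 0.13490 + 0.0052481) = 1/1.1401 = 0.8771; α₂ = α₁·K2/[H⁺] = 0.004603
α₁ + 2α₂ = 0.8863
CA = 0.8863 × 4.02 = 3.56 mmol/kg

CA = 3.56 mmol/kg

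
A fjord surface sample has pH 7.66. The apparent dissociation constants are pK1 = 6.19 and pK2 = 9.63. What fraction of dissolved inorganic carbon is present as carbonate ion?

α₂ = 1 / (1 + [H⁺]/K2 + [H⁺]²/(K1K2)) = 1 / (1 + 10^+1.97 + 10^+0.50)
   = 1 / (1 + 93.325 + 3.1623) = 1/97.488 = 0.01026

α₂ = 0.0103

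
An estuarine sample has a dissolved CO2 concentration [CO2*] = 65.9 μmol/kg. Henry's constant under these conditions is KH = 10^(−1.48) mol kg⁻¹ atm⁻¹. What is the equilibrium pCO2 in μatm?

KH = 10^(−1.48) = 3.311×10^-2 mol kg⁻¹ atm⁻¹
pCO2 = [CO2*]/KH = 65.9×10^-6 / 3.311×10^-2 = 1.99×10^-3 atm = 1990 μatm

pCO2 = 1990 μatm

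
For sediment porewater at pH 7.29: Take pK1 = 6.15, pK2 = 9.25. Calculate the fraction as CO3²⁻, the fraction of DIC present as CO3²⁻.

α₂ = 0.0101

α₂ = 1 / (1 + [H⁺]/K2 + [H⁺]²/(K1K2)) = 1 / (1 + 10^+1.96 + 10^+0.82)
   = 1 / (1 + 91.201 + 6.6069) = 1/98.808 = 0.01012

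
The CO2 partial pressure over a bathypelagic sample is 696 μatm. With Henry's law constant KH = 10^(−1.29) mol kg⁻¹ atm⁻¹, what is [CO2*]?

[CO2*] = 35.7 μmol/kg

KH = 10^(−1.29) = 5.129×10^-2 mol kg⁻¹ atm⁻¹
[CO2*] = KH · pCO2 = 5.129×10^-2 × 696×10^-6 atm = 3.57×10^-5 mol/kg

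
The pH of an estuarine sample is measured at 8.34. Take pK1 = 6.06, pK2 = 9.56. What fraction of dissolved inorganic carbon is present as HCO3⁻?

α₁ = 0.939

α₁ = 1 / (1 + [H⁺]/K1 + K2/[H⁺]) = 1 / (1 + 10^-2.28 + 10^-1.22)
   = 1 / (1 + 0.0052481 + 0.060256) = 1/1.0655 = 0.9385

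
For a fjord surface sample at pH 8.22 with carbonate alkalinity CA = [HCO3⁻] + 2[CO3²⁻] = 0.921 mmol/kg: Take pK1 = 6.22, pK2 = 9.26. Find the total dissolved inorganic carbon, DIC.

DIC = 0.858 mmol/kg

CA = [HCO3⁻] + 2[CO3²⁻] = (α₁ + 2α₂)·DIC
At pH 8.22: [H⁺]/K1 = 10^-2.00 = 0.010000, K2/[H⁺] = 10^-1.04 = 0.091201
α₁ = 1/(1 + 0.010000 + 0.091201) = 1/1.1012 = 0.9081; α₂ = α₁·K2/[H⁺] = 0.08282
α₁ + 2α₂ = 1.0737
DIC = CA / (α₁ + 2α₂) = 0.921 / 1.0737 = 0.858 mmol/kg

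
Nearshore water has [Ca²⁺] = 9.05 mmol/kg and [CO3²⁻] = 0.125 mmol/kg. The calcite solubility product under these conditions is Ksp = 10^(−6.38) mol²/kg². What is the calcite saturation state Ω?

Ksp = 10^(−6.38) = 4.169×10^-7
Ω = [Ca²⁺][CO3²⁻]/Ksp = (9.05×10^-3)(0.125×10^-3) / 4.169×10^-7 = 2.71

Ω = 2.71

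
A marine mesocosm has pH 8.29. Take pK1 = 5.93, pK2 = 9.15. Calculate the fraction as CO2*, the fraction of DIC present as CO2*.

α₀ = 0.00382

α₀ = 1 / (1 + K1/[H⁺] + K1K2/[H⁺]²) = 1 / (1 + 10^+2.36 + 10^+1.50)
   = 1 / (1 + 229.09 + 31.623) = 1/261.71 = 0.003821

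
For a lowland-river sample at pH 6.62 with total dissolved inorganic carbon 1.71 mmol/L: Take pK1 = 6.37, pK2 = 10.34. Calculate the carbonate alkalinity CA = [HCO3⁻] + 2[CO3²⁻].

CA = [HCO3⁻] + 2[CO3²⁻] = (α₁ + 2α₂)·DIC
At pH 6.62: [H⁺]/K1 = 10^-0.25 = 0.56234, K2/[H⁺] = 10^-3.72 = 0.00019055
α₁ = 1/(1 + 0.56234 + 0.00019055) = 1/1.5625 = 0.6400; α₂ = α₁·K2/[H⁺] = 0.0001219
α₁ + 2α₂ = 0.6402
CA = 0.6402 × 1.71 = 1.09 mmol/L

CA = 1.09 mmol/L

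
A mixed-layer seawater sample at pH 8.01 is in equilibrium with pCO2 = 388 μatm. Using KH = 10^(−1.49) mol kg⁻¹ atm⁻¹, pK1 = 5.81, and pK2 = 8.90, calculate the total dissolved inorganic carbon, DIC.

DIC = 2.26 mmol/kg

[CO2*] = KH · pCO2 = 10^(−1.49) × 388×10^-6 = 1.256×10^-5 mol/kg
α₀ = 1/(1 + K1/[H⁺] + K1K2/[H⁺]²) = 1/(1 + 10^+2.20 + 10^+1.31) = 0.005558
DIC = [CO2*]/α₀ = 1.256×10^-5 / 0.005558 = 2.26 mmol/kg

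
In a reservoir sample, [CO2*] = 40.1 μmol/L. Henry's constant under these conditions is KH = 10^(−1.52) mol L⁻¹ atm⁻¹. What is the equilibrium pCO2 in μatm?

KH = 10^(−1.52) = 3.020×10^-2 mol L⁻¹ atm⁻¹
pCO2 = [CO2*]/KH = 40.1×10^-6 / 3.020×10^-2 = 1.33×10^-3 atm = 1330 μatm

pCO2 = 1330 μatm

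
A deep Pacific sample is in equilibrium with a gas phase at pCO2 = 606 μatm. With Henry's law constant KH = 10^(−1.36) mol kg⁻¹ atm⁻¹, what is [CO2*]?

[CO2*] = 26.5 μmol/kg

KH = 10^(−1.36) = 4.365×10^-2 mol kg⁻¹ atm⁻¹
[CO2*] = KH · pCO2 = 4.365×10^-2 × 606×10^-6 atm = 2.65×10^-5 mol/kg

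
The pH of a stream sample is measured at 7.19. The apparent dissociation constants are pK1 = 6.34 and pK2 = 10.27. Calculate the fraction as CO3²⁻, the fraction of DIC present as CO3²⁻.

α₂ = 1 / (1 + [H⁺]/K2 + [H⁺]²/(K1K2)) = 1 / (1 + 10^+3.08 + 10^+2.23)
   = 1 / (1 + 1202.3 + 169.82) = 1/1373.1 = 0.0007283

α₂ = 0.000728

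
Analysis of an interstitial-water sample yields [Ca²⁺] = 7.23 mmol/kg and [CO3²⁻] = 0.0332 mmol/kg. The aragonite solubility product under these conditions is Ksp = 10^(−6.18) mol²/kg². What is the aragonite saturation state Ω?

Ω = 0.363

Ksp = 10^(−6.18) = 6.607×10^-7
Ω = [Ca²⁺][CO3²⁻]/Ksp = (7.23×10^-3)(0.0332×10^-3) / 6.607×10^-7 = 0.363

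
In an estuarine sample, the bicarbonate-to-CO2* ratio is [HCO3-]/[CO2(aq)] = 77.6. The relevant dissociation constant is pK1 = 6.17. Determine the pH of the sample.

pH = 8.06

From K1 = [H⁺][HCO3-]/[CO2(aq)]:  pH = pK1 + log₁₀([HCO3-]/[CO2(aq)])
log₁₀(77.6) = +1.890
pH = 6.17 + (+1.890) = 8.06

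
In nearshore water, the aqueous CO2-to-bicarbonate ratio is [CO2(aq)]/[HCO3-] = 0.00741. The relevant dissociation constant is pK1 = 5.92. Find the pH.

pH = 8.05

From K1 = [H⁺][HCO3-]/[CO2(aq)]:  pH = pK1 − log₁₀([CO2(aq)]/[HCO3-])
log₁₀(0.00741) = -2.130
pH = 5.92 − (-2.130) = 8.05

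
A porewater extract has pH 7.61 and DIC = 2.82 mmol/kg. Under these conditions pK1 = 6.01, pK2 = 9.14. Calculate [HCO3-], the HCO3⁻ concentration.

[HCO3⁻] = 2.67 mmol/kg

α₁ = 1 / (1 + [H⁺]/K1 + K2/[H⁺]) = 1 / (1 + 10^-1.60 + 10^-1.53)
   = 1 / (1 + 0.025119 + 0.029512) = 1/1.0546 = 0.9482
[HCO3⁻] = α₁ × DIC = 0.9482 × 2.82 = 2.67 mmol/kg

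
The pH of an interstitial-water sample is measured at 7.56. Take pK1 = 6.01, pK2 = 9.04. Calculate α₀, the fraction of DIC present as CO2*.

α₀ = 0.0266

α₀ = 1 / (1 + K1/[H⁺] + K1K2/[H⁺]²) = 1 / (1 + 10^+1.55 + 10^+0.07)
   = 1 / (1 + 35.481 + 1.1749) = 1/37.656 = 0.02656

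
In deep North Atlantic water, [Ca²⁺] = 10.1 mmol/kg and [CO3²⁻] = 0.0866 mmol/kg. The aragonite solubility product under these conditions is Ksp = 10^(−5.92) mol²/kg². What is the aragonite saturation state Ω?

Ksp = 10^(−5.92) = 1.202×10^-6
Ω = [Ca²⁺][CO3²⁻]/Ksp = (10.1×10^-3)(0.0866×10^-3) / 1.202×10^-6 = 0.728

Ω = 0.728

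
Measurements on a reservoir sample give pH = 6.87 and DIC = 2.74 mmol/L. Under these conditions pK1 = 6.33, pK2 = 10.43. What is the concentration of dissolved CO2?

α₀ = 1 / (1 + K1/[H⁺] + K1K2/[H⁺]²) = 1 / (1 + 10^+0.54 + 10^-3.02)
   = 1 / (1 + 3.4674 + 0.00095499) = 1/4.4683 = 0.2238
[CO2*] = α₀ × DIC = 0.2238 × 2.74 = 0.613 mmol/L

[CO2*] = 0.613 mmol/L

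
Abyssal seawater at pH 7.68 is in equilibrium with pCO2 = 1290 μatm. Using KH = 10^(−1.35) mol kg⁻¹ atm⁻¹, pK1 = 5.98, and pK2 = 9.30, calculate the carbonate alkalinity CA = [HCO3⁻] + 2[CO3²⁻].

CA = 3.03 mmol/kg

[CO2*] = KH · pCO2 = 10^(−1.35) × 1290×10^-6 = 5.762×10^-5 mol/kg
α₀ = 1/(1 + K1/[H⁺] + K1K2/[H⁺]²) = 1/(1 + 10^+1.70 + 10^+0.08) = 0.01911
DIC = [CO2*]/α₀ = 5.762×10^-5 / 0.01911 = 3.015 mmol/kg
CA = (α₁ + 2α₂)·DIC = (0.9579 + 2×0.02298) × 3.015 = 3.03 mmol/kg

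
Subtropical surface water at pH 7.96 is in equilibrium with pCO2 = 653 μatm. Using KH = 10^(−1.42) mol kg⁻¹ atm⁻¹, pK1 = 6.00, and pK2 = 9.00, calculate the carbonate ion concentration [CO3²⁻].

[CO2*] = KH · pCO2 = 10^(−1.42) × 653×10^-6 = 2.483×10^-5 mol/kg
α₀ = 1/(1 + K1/[H⁺] + K1K2/[H⁺]²) = 1/(1 + 10^+1.96 + 10^+0.92) = 0.009948
DIC = [CO2*]/α₀ = 2.483×10^-5 / 0.009948 = 2.496 mmol/kg
[CO3²⁻] = α₂·DIC; α₂ = 0.08275, so [CO3²⁻] = 0.08275 × 2.496 = 0.206 mmol/kg

[CO3²⁻] = 0.206 mmol/kg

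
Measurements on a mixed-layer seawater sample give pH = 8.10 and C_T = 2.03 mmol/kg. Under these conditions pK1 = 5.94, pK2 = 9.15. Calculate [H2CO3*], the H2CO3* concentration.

α₀ = 1 / (1 + K1/[H⁺] + K1K2/[H⁺]²) = 1 / (1 + 10^+2.16 + 10^+1.11)
   = 1 / (1 + 144.54 + 12.882) = 1/158.43 = 0.006312
[CO2*] = α₀ × DIC = 0.006312 × 2.03 = 0.0128 mmol/kg = 12.8 μmol/kg

[CO2*] = 12.8 μmol/kg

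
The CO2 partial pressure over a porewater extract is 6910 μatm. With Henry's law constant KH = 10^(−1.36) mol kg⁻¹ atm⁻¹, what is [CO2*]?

KH = 10^(−1.36) = 4.365×10^-2 mol kg⁻¹ atm⁻¹
[CO2*] = KH · pCO2 = 4.365×10^-2 × 6910×10^-6 atm = 3.02×10^-4 mol/kg

[CO2*] = 302 μmol/kg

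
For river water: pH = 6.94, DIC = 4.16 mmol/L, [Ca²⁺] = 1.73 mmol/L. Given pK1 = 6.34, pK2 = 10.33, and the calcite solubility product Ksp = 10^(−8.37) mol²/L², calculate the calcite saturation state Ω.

α₂ = 1 / (1 + [H⁺]/K2 + [H⁺]²/(K1K2)) = 1 / (1 + 10^+3.39 + 10^+2.79)
   = 1 / (1 + 2454.7 + 616.60) = 1/3072.3 = 0.0003255
[CO3²⁻] = α₂ × DIC = 0.0003255 × 4.16 = 0.001354 mmol/L = 1.354 μmol/L
Ksp = 10^(−8.37) = 4.266×10^-9
Ω = [Ca²⁺][CO3²⁻]/Ksp = (1.73×10^-3)(1.354×10^-6) / 4.266×10^-9 = 0.549

Ω = 0.549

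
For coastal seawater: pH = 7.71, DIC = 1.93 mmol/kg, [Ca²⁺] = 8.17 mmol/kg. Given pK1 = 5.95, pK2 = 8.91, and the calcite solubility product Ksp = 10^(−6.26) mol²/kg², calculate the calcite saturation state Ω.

α₂ = 1 / (1 + [H⁺]/K2 + [H⁺]²/(K1K2)) = 1 / (1 + 10^+1.20 + 10^-0.56)
   = 1 / (1 + 15.849 + 0.27542) = 1/17.124 = 0.05840
[CO3²⁻] = α₂ × DIC = 0.05840 × 1.93 = 0.1127 mmol/kg
Ksp = 10^(−6.26) = 5.495×10^-7
Ω = [Ca²⁺][CO3²⁻]/Ksp = (8.17×10^-3)(1.127×10^-4) / 5.495×10^-7 = 1.68

Ω = 1.68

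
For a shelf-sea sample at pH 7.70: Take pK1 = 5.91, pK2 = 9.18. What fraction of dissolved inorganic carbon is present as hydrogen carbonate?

α₁ = 1 / (1 + [H⁺]/K1 + K2/[H⁺]) = 1 / (1 + 10^-1.79 + 10^-1.48)
   = 1 / (1 + 0.016218 + 0.033113) = 1/1.0493 = 0.9530

α₁ = 0.953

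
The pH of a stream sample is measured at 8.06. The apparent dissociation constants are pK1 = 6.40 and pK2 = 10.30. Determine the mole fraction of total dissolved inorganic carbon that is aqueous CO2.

α₀ = 1 / (1 + K1/[H⁺] + K1K2/[H⁺]²) = 1 / (1 + 10^+1.66 + 10^-0.58)
   = 1 / (1 + 45.709 + 0.26303) = 1/46.972 = 0.02129

α₀ = 0.0213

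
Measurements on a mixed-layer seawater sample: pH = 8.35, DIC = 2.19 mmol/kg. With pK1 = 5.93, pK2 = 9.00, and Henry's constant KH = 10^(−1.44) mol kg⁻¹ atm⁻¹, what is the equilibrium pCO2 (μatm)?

pCO2 = 187 μatm

α₀ = 1 / (1 + K1/[H⁺] + K1K2/[H⁺]²) = 1 / (1 + 10^+2.42 + 10^+1.77)
   = 1 / (1 + 263.03 + 58.884) = 1/322.91 = 0.003097
[CO2*] = α₀ × DIC = 0.003097 × 2.19 = 0.006782 mmol/kg = 6.782 μmol/kg
pCO2 = [CO2*]/KH = 6.782×10^-6 / 3.631×10^-2 = 187 μatm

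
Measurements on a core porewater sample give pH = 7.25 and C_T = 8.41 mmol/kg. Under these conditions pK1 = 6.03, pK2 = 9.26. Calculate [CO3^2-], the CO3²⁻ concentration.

α₂ = 1 / (1 + [H⁺]/K2 + [H⁺]²/(K1K2)) = 1 / (1 + 10^+2.01 + 10^+0.79)
   = 1 / (1 + 102.33 + 6.1660) = 1/109.50 = 0.009133
[CO3²⁻] = α₂ × DIC = 0.009133 × 8.41 = 0.0768 mmol/kg

[CO3²⁻] = 0.0768 mmol/kg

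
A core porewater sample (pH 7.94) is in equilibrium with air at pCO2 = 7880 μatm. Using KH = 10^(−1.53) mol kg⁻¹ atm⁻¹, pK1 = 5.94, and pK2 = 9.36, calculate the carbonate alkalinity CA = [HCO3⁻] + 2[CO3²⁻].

CA = 25.0 mmol/kg

[CO2*] = KH · pCO2 = 10^(−1.53) × 7880×10^-6 = 2.326×10^-4 mol/kg
α₀ = 1/(1 + K1/[H⁺] + K1K2/[H⁺]²) = 1/(1 + 10^+2.00 + 10^+0.58) = 0.009542
DIC = [CO2*]/α₀ = 2.326×10^-4 / 0.009542 = 24.37 mmol/kg
CA = (α₁ + 2α₂)·DIC = (0.9542 + 2×0.03628) × 24.37 = 25.0 mmol/kg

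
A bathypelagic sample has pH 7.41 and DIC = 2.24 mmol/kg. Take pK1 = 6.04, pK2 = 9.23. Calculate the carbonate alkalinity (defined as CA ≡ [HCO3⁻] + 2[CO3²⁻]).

CA = [HCO3⁻] + 2[CO3²⁻] = (α₁ + 2α₂)·DIC
At pH 7.41: [H⁺]/K1 = 10^-1.37 = 0.042658, K2/[H⁺] = 10^-1.82 = 0.015136
α₁ = 1/(1 + 0.042658 + 0.015136) = 1/1.0578 = 0.9454; α₂ = α₁·K2/[H⁺] = 0.01431
α₁ + 2α₂ = 0.9740
CA = 0.9740 × 2.24 = 2.18 mmol/kg

CA = 2.18 mmol/kg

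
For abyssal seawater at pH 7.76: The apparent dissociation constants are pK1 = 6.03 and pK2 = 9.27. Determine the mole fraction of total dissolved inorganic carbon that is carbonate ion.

α₂ = 1 / (1 + [H⁺]/K2 + [H⁺]²/(K1K2)) = 1 / (1 + 10^+1.51 + 10^-0.22)
   = 1 / (1 + 32.359 + 0.60256) = 1/33.962 = 0.02944

α₂ = 0.0294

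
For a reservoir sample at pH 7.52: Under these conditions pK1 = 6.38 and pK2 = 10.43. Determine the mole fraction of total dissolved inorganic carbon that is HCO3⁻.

α₁ = 1 / (1 + [H⁺]/K1 + K2/[H⁺]) = 1 / (1 + 10^-1.14 + 10^-2.91)
   = 1 / (1 + 0.072444 + 0.0012303) = 1/1.0737 = 0.9314

α₁ = 0.931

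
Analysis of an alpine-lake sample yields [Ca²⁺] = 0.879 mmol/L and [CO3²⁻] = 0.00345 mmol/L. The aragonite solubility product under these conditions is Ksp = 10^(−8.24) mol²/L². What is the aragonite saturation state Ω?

Ω = 0.527

Ksp = 10^(−8.24) = 5.754×10^-9
Ω = [Ca²⁺][CO3²⁻]/Ksp = (0.879×10^-3)(0.00345×10^-3) / 5.754×10^-9 = 0.527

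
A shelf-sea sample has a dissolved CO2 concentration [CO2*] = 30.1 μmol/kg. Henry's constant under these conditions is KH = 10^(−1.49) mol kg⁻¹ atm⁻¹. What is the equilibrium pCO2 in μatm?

KH = 10^(−1.49) = 3.236×10^-2 mol kg⁻¹ atm⁻¹
pCO2 = [CO2*]/KH = 30.1×10^-6 / 3.236×10^-2 = 9.30×10^-4 atm = 930 μatm

pCO2 = 930 μatm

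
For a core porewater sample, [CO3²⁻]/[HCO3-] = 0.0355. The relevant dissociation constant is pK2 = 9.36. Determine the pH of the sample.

pH = 7.91

From K2 = [H⁺][CO3²⁻]/[HCO3-]:  pH = pK2 + log₁₀([CO3²⁻]/[HCO3-])
log₁₀(0.0355) = -1.450
pH = 9.36 + (-1.450) = 7.91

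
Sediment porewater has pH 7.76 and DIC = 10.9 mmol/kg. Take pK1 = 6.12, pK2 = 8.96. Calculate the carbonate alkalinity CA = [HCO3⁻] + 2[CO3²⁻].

CA = 11.3 mmol/kg

CA = [HCO3⁻] + 2[CO3²⁻] = (α₁ + 2α₂)·DIC
At pH 7.76: [H⁺]/K1 = 10^-1.64 = 0.022909, K2/[H⁺] = 10^-1.20 = 0.063096
α₁ = 1/(1 + 0.022909 + 0.063096) = 1/1.0860 = 0.9208; α₂ = α₁·K2/[H⁺] = 0.05810
α₁ + 2α₂ = 1.0370
CA = 1.0370 × 10.9 = 11.3 mmol/kg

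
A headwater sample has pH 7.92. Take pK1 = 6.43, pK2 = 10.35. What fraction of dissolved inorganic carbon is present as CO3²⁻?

α₂ = 0.00359

α₂ = 1 / (1 + [H⁺]/K2 + [H⁺]²/(K1K2)) = 1 / (1 + 10^+2.43 + 10^+0.94)
   = 1 / (1 + 269.15 + 8.7096) = 1/278.86 = 0.003586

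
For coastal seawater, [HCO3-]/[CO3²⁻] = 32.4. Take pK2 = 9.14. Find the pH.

From K2 = [H⁺][CO3²⁻]/[HCO3-]:  pH = pK2 − log₁₀([HCO3-]/[CO3²⁻])
log₁₀(32.4) = +1.511
pH = 9.14 − (+1.511) = 7.63

pH = 7.63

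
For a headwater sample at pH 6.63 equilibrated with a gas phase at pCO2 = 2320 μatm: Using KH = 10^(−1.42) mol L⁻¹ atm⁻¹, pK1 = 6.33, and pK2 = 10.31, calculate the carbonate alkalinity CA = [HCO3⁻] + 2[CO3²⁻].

[CO2*] = KH · pCO2 = 10^(−1.42) × 2320×10^-6 = 8.820×10^-5 mol/L
α₀ = 1/(1 + K1/[H⁺] + K1K2/[H⁺]²) = 1/(1 + 10^+0.30 + 10^-3.38) = 0.3338
DIC = [CO2*]/α₀ = 8.820×10^-5 / 0.3338 = 0.2642 mmol/L
CA = (α₁ + 2α₂)·DIC = (0.6660 + 2×0.0001392) × 0.2642 = 0.176 mmol/L

CA = 0.176 mmol/L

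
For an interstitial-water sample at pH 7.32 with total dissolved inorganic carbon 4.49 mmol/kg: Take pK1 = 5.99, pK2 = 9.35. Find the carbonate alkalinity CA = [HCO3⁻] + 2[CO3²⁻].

CA = 4.33 mmol/kg

CA = [HCO3⁻] + 2[CO3²⁻] = (α₁ + 2α₂)·DIC
At pH 7.32: [H⁺]/K1 = 10^-1.33 = 0.046774, K2/[H⁺] = 10^-2.03 = 0.0093325
α₁ = 1/(1 + 0.046774 + 0.0093325) = 1/1.0561 = 0.9469; α₂ = α₁·K2/[H⁺] = 0.008837
α₁ + 2α₂ = 0.9645
CA = 0.9645 × 4.49 = 4.33 mmol/kg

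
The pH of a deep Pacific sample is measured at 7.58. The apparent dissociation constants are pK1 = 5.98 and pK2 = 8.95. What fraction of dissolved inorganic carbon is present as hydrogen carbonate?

α₁ = 0.937

α₁ = 1 / (1 + [H⁺]/K1 + K2/[H⁺]) = 1 / (1 + 10^-1.60 + 10^-1.37)
   = 1 / (1 + 0.025119 + 0.042658) = 1/1.0678 = 0.9365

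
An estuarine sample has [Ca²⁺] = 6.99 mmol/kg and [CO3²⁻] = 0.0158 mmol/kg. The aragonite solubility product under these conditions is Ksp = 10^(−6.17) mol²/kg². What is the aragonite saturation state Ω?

Ksp = 10^(−6.17) = 6.761×10^-7
Ω = [Ca²⁺][CO3²⁻]/Ksp = (6.99×10^-3)(0.0158×10^-3) / 6.761×10^-7 = 0.163

Ω = 0.163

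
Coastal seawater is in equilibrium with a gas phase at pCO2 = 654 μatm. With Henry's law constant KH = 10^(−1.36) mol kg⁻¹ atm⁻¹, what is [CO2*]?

KH = 10^(−1.36) = 4.365×10^-2 mol kg⁻¹ atm⁻¹
[CO2*] = KH · pCO2 = 4.365×10^-2 × 654×10^-6 atm = 2.85×10^-5 mol/kg

[CO2*] = 28.5 μmol/kg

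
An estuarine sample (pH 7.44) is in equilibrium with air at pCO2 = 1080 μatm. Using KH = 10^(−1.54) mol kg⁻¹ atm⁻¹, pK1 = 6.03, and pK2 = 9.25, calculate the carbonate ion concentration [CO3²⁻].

[CO2*] = KH · pCO2 = 10^(−1.54) × 1080×10^-6 = 3.115×10^-5 mol/kg
α₀ = 1/(1 + K1/[H⁺] + K1K2/[H⁺]²) = 1/(1 + 10^+1.41 + 10^-0.40) = 0.03690
DIC = [CO2*]/α₀ = 3.115×10^-5 / 0.03690 = 0.8442 mmol/kg
[CO3²⁻] = α₂·DIC; α₂ = 0.01469, so [CO3²⁻] = 0.01469 × 0.8442 = 0.0124 mmol/kg = 12.4 μmol/kg

[CO3²⁻] = 12.4 μmol/kg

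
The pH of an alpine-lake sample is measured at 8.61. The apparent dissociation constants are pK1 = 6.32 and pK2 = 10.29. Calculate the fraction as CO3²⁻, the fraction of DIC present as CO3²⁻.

α₂ = 0.0204

α₂ = 1 / (1 + [H⁺]/K2 + [H⁺]²/(K1K2)) = 1 / (1 + 10^+1.68 + 10^-0.61)
   = 1 / (1 + 47.863 + 0.24547) = 1/49.108 = 0.02036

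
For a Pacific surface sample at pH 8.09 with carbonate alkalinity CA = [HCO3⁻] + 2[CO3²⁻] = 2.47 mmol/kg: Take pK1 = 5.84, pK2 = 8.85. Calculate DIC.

DIC = 2.16 mmol/kg

CA = [HCO3⁻] + 2[CO3²⁻] = (α₁ + 2α₂)·DIC
At pH 8.09: [H⁺]/K1 = 10^-2.25 = 0.0056234, K2/[H⁺] = 10^-0.76 = 0.17378
α₁ = 1/(1 + 0.0056234 + 0.17378) = 1/1.1794 = 0.8479; α₂ = α₁·K2/[H⁺] = 0.1473
α₁ + 2α₂ = 1.1426
DIC = CA / (α₁ + 2α₂) = 2.47 / 1.1426 = 2.16 mmol/kg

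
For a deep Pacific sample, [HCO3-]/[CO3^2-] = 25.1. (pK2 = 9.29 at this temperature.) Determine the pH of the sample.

pH = 7.89

From K2 = [H⁺][CO3^2-]/[HCO3-]:  pH = pK2 − log₁₀([HCO3-]/[CO3^2-])
log₁₀(25.1) = +1.400
pH = 9.29 − (+1.400) = 7.89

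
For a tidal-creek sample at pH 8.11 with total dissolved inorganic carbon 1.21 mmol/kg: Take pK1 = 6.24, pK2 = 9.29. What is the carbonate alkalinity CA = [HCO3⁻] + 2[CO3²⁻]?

CA = 1.27 mmol/kg

CA = [HCO3⁻] + 2[CO3²⁻] = (α₁ + 2α₂)·DIC
At pH 8.11: [H⁺]/K1 = 10^-1.87 = 0.013490, K2/[H⁺] = 10^-1.18 = 0.066069
α₁ = 1/(1 + 0.013490 + 0.066069) = 1/1.0796 = 0.9263; α₂ = α₁·K2/[H⁺] = 0.06120
α₁ + 2α₂ = 1.0487
CA = 1.0487 × 1.21 = 1.27 mmol/kg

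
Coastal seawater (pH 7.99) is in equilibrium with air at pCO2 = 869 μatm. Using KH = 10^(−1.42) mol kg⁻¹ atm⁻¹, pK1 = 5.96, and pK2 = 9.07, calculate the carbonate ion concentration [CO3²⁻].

[CO2*] = KH · pCO2 = 10^(−1.42) × 869×10^-6 = 3.304×10^-5 mol/kg
α₀ = 1/(1 + K1/[H⁺] + K1K2/[H⁺]²) = 1/(1 + 10^+2.03 + 10^+0.95) = 0.008542
DIC = [CO2*]/α₀ = 3.304×10^-5 / 0.008542 = 3.868 mmol/kg
[CO3²⁻] = α₂·DIC; α₂ = 0.07613, so [CO3²⁻] = 0.07613 × 3.868 = 0.294 mmol/kg

[CO3²⁻] = 0.294 mmol/kg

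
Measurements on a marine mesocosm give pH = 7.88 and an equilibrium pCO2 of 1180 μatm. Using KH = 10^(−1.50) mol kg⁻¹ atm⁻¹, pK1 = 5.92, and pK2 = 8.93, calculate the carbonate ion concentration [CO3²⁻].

[CO2*] = KH · pCO2 = 10^(−1.50) × 1180×10^-6 = 3.731×10^-5 mol/kg
α₀ = 1/(1 + K1/[H⁺] + K1K2/[H⁺]²) = 1/(1 + 10^+1.96 + 10^+0.91) = 0.009967
DIC = [CO2*]/α₀ = 3.731×10^-5 / 0.009967 = 3.744 mmol/kg
[CO3²⁻] = α₂·DIC; α₂ = 0.08102, so [CO3²⁻] = 0.08102 × 3.744 = 0.303 mmol/kg

[CO3²⁻] = 0.303 mmol/kg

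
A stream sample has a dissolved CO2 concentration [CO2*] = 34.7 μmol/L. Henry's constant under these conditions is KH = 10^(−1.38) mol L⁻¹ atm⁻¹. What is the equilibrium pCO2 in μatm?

pCO2 = 832 μatm

KH = 10^(−1.38) = 4.169×10^-2 mol L⁻¹ atm⁻¹
pCO2 = [CO2*]/KH = 34.7×10^-6 / 4.169×10^-2 = 8.32×10^-4 atm = 832 μatm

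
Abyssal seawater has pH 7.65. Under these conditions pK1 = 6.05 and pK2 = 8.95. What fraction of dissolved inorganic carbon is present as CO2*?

α₀ = 0.0234

α₀ = 1 / (1 + K1/[H⁺] + K1K2/[H⁺]²) = 1 / (1 + 10^+1.60 + 10^+0.30)
   = 1 / (1 + 39.811 + 1.9953) = 1/42.806 = 0.02336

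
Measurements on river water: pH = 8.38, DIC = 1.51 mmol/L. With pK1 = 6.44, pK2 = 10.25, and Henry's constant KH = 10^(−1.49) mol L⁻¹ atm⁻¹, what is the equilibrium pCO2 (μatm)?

α₀ = 1 / (1 + K1/[H⁺] + K1K2/[H⁺]²) = 1 / (1 + 10^+1.94 + 10^+0.07)
   = 1 / (1 + 87.096 + 1.1749) = 1/89.271 = 0.01120
[CO2*] = α₀ × DIC = 0.01120 × 1.51 = 0.01691 mmol/L = 16.91 μmol/L
pCO2 = [CO2*]/KH = 1.691×10^-5 / 3.236×10^-2 = 523 μatm

pCO2 = 523 μatm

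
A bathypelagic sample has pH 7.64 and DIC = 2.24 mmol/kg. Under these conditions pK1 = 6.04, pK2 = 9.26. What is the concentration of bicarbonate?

α₁ = 1 / (1 + [H⁺]/K1 + K2/[H⁺]) = 1 / (1 + 10^-1.60 + 10^-1.62)
   = 1 / (1 + 0.025119 + 0.023988) = 1/1.0491 = 0.9532
[HCO3⁻] = α₁ × DIC = 0.9532 × 2.24 = 2.14 mmol/kg

[HCO3⁻] = 2.14 mmol/kg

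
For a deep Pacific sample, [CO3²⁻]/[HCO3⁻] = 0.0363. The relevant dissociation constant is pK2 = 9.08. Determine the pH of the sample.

From K2 = [H⁺][CO3²⁻]/[HCO3⁻]:  pH = pK2 + log₁₀([CO3²⁻]/[HCO3⁻])
log₁₀(0.0363) = -1.440
pH = 9.08 + (-1.440) = 7.64

pH = 7.64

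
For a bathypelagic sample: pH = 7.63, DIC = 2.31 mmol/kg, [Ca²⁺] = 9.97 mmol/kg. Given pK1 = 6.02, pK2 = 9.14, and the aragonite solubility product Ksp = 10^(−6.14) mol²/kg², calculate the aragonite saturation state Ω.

Ω = 0.931

α₂ = 1 / (1 + [H⁺]/K2 + [H⁺]²/(K1K2)) = 1 / (1 + 10^+1.51 + 10^-0.10)
   = 1 / (1 + 32.359 + 0.79433) = 1/34.154 = 0.02928
[CO3²⁻] = α₂ × DIC = 0.02928 × 2.31 = 0.06764 mmol/kg
Ksp = 10^(−6.14) = 7.244×10^-7
Ω = [Ca²⁺][CO3²⁻]/Ksp = (9.97×10^-3)(6.764×10^-5) / 7.244×10^-7 = 0.931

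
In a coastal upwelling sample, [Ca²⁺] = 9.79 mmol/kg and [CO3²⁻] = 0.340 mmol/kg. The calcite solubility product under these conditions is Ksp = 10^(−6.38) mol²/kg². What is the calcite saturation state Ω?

Ω = 7.98

Ksp = 10^(−6.38) = 4.169×10^-7
Ω = [Ca²⁺][CO3²⁻]/Ksp = (9.79×10^-3)(0.340×10^-3) / 4.169×10^-7 = 7.98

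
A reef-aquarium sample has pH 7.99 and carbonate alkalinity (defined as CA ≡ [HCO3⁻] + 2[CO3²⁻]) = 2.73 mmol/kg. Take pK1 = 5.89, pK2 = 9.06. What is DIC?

CA = [HCO3⁻] + 2[CO3²⁻] = (α₁ + 2α₂)·DIC
At pH 7.99: [H⁺]/K1 = 10^-2.10 = 0.0079433, K2/[H⁺] = 10^-1.07 = 0.085114
α₁ = 1/(1 + 0.0079433 + 0.085114) = 1/1.0931 = 0.9149; α₂ = α₁·K2/[H⁺] = 0.07787
α₁ + 2α₂ = 1.0706
DIC = CA / (α₁ + 2α₂) = 2.73 / 1.0706 = 2.55 mmol/kg

DIC = 2.55 mmol/kg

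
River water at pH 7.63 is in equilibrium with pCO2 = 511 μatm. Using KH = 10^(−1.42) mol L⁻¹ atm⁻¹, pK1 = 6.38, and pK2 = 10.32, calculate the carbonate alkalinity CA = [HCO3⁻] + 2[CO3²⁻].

[CO2*] = KH · pCO2 = 10^(−1.42) × 511×10^-6 = 1.943×10^-5 mol/L
α₀ = 1/(1 + K1/[H⁺] + K1K2/[H⁺]²) = 1/(1 + 10^+1.25 + 10^-1.44) = 0.05314
DIC = [CO2*]/α₀ = 1.943×10^-5 / 0.05314 = 0.3656 mmol/L
CA = (α₁ + 2α₂)·DIC = (0.9449 + 2×0.001929) × 0.3656 = 0.347 mmol/L

CA = 0.347 mmol/L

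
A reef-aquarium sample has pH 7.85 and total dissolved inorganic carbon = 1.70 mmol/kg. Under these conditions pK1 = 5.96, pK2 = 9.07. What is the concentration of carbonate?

[CO3²⁻] = 0.0955 mmol/kg

α₂ = 1 / (1 + [H⁺]/K2 + [H⁺]²/(K1K2)) = 1 / (1 + 10^+1.22 + 10^-0.67)
   = 1 / (1 + 16.596 + 0.21380) = 1/17.810 = 0.05615
[CO3²⁻] = α₂ × DIC = 0.05615 × 1.70 = 0.0955 mmol/kg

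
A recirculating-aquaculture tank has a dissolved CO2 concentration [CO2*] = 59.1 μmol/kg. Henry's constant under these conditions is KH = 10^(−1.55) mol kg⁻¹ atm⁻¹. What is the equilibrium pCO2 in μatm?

KH = 10^(−1.55) = 2.818×10^-2 mol kg⁻¹ atm⁻¹
pCO2 = [CO2*]/KH = 59.1×10^-6 / 2.818×10^-2 = 2.10×10^-3 atm = 2100 μatm

pCO2 = 2100 μatm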